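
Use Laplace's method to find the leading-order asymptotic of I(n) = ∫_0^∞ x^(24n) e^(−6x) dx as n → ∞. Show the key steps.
I(n) ~ (sqrt(2π·24n) / 6) · (24n/(6e))^(24n)

Write the integrand as exp(24n ln x − 6x) and set f(x) = 24n ln x − 6x. Then f'(x) = 24n/x − 6 = 0 at x* = 24n/6, and f''(x*) = −24n/x*^2 = −6^2/(24n). Laplace's method (interior maximum) gives
  I(n) ~ e^(f(x*)) · sqrt(2π / |f''(x*)|)
        = exp(24n ln(24n/6) − 24n) · sqrt(2π · 24n / 6^2)
        = (24n/6)^(24n) e^(−24n) · sqrt(2π·24n) / 6
        = (sqrt(2π·24n) / 6) · (24n/(6e))^(24n).
This matches Γ(24n+1)/6^(24n+1) with Stirling applied to Γ.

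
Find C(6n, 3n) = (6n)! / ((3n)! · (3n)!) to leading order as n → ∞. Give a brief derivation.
C(6n, 3n) ~ (4)^(3n) · sqrt(1/(π·3n))

Write N = 3n. Apply Stirling to each factorial:
  (2N)! ~ sqrt(2π·2N) · (2N/e)^(2N),
  N! ~ sqrt(2π N) · (N/e)^N,
  (1N)! ~ sqrt(2π·1N) · (1N/e)^(1N).
The exponential factors combine to (2N)^(2N) / (N^N · (1N)^(1N)) = 2^(2N)/1^(1N) = (2^2/1^1)^N = (4)^N.
The square-root prefactors combine to sqrt(2π·2N) / (sqrt(2π N)·sqrt(2π·1N)) = sqrt(2 / (2π·1·N)) = sqrt(1/(π·3n)).
Substituting N = 3n: C(6n, 3n) ~ (4)^(3n) · sqrt(1/(π·3n)).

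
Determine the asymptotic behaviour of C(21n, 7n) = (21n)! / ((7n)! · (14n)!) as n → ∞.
C(21n, 7n) ~ (27/4)^(7n) · sqrt(3/(4π·7n))

Write N = 7n. Apply Stirling to each factorial:
  (3N)! ~ sqrt(2π·3N) · (3N/e)^(3N),
  N! ~ sqrt(2π N) · (N/e)^N,
  (2N)! ~ sqrt(2π·2N) · (2N/e)^(2N).
The exponential factors combine to (3N)^(3N) / (N^N · (2N)^(2N)) = 3^(3N)/2^(2N) = (3^3/2^2)^N = (27/4)^N.
The square-root prefactors combine to sqrt(2π·3N) / (sqrt(2π N)·sqrt(2π·2N)) = sqrt(3 / (2π·2·N)) = sqrt(3/(4π·7n)).
Substituting N = 7n: C(21n, 7n) ~ (27/4)^(7n) · sqrt(3/(4π·7n)).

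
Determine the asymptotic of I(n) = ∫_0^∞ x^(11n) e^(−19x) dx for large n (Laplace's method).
I(n) ~ (sqrt(2π·11n) / 19) · (11n/(19e))^(11n)

Write the integrand as exp(11n ln x − 19x) and set f(x) = 11n ln x − 19x. Then f'(x) = 11n/x − 19 = 0 at x* = 11n/19, and f''(x*) = −11n/x*^2 = −19^2/(11n). Laplace's method (interior maximum) gives
  I(n) ~ e^(f(x*)) · sqrt(2π / |f''(x*)|)
        = exp(11n ln(11n/19) − 11n) · sqrt(2π · 11n / 19^2)
        = (11n/19)^(11n) e^(−11n) · sqrt(2π·11n) / 19
        = (sqrt(2π·11n) / 19) · (11n/(19e))^(11n).
This matches Γ(11n+1)/19^(11n+1) with Stirling applied to Γ.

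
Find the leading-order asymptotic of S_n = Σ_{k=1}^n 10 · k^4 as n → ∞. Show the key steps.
S_n ~ 2 · n^5

By integral comparison (Euler-Maclaurin), Σ_{k=1}^n 10 · k^4 = 10 · ∫_0^n x^4 dx + O(n^4) = 10 · n^5/5 = 2 · n^5 + O(n^4). (Equivalently, Faulhaber's formula gives the same leading term.)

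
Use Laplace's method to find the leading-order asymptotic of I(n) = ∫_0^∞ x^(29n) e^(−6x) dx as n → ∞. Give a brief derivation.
I(n) ~ (sqrt(2π·29n) / 6) · (29n/(6e))^(29n)

Write the integrand as exp(29n ln x − 6x) and set f(x) = 29n ln x − 6x. Then f'(x) = 29n/x − 6 = 0 at x* = 29n/6, and f''(x*) = −29n/x*^2 = −6^2/(29n). Laplace's method (interior maximum) gives
  I(n) ~ e^(f(x*)) · sqrt(2π / |f''(x*)|)
        = exp(29n ln(29n/6) − 29n) · sqrt(2π · 29n / 6^2)
        = (29n/6)^(29n) e^(−29n) · sqrt(2π·29n) / 6
        = (sqrt(2π·29n) / 6) · (29n/(6e))^(29n).
This matches Γ(29n+1)/6^(29n+1) with Stirling applied to Γ.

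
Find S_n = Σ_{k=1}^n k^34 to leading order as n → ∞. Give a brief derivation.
S_n ~ n^35 / 35

By integral comparison (Euler-Maclaurin), Σ_{k=1}^n k^34 = ∫_0^n x^34 dx + O(n^34) = n^35/35 + O(n^34). (Equivalently, Faulhaber's formula gives the same leading term.)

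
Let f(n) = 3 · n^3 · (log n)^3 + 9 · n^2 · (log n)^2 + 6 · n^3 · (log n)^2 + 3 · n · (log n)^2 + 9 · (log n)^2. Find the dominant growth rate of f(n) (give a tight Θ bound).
f(n) ∈ Θ(n^3 · (log n)^3)

Compare the terms by growth order. For large n, n^a · (log n)^b dominates n^a' · (log n)^b' iff a > a', or (a = a' and b > b'). Ranking the 5 terms shows the dominant one is 3 · n^3 · (log n)^3. Hence f(n) ∈ Θ(n^3 · (log n)^3).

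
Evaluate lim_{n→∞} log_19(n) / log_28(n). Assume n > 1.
lim = ln(28) / ln(19) = log_19(28)

Change of base: log_19(n) = ln n / ln 19 and log_28(n) = ln n / ln 28. The ratio is (ln n / ln 19) · (ln 28 / ln n) = ln 28 / ln 19, a constant independent of n. So the limit is ln 28 / ln 19 = log_19(28).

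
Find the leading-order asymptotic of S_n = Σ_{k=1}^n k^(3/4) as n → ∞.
S_n ~ (4/7) · n^(7/4)

Integral comparison: Σ_{k=1}^n k^(3/4) = ∫_0^n x^(3/4) dx + O(n^(3/4)). The integral is n^(1 + 3/4) / (1 + 3/4) = n^((3+4)/4) / ((3+4)/4) = (4/7) · n^(7/4).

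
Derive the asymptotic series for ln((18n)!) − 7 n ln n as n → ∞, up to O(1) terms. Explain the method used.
ln((18n)!) − 7 n ln n = 11 n ln n + 18(ln 18 − 1) n + (1/2) ln(2π·18n) + O(1/n)

Stirling: ln((18n)!) = 18n ln(18n) − 18n + (1/2) ln(2π·18n) + O(1/n).
Expand 18n ln(18n) = 18n (ln n + ln 18) = 18n ln n + 18n ln 18.
Subtract 7n ln n: leading term is (18 − 7) n ln n = 11 n ln n. The next term is 18n ln 18 − 18n = 18(ln 18 − 1) n. Then the (1/2) ln(2π·18n) correction.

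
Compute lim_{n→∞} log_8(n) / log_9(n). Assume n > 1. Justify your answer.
lim = ln(9) / ln(8) = log_8(9)

Change of base: log_8(n) = ln n / ln 8 and log_9(n) = ln n / ln 9. The ratio is (ln n / ln 8) · (ln 9 / ln n) = ln 9 / ln 8, a constant independent of n. So the limit is ln 9 / ln 8 = log_8(9).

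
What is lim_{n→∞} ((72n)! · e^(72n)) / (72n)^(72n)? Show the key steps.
lim = ∞

Stirling: (72n)! ~ sqrt(2π·72n) · (72n/e)^(72n). Hence
  (72n)! · e^(72n) / (72n)^(72n) ~ sqrt(2π·72n) = sqrt(2π·72) · sqrt(n) → ∞.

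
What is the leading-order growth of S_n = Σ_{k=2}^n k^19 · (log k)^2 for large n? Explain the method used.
S_n ~ n^20 · (log n)^2 / 20

By integral comparison, S_n = ∫_1^n x^19 · (log x)^2 dx + O(n^19 · (log n)^2). For the integral, the leading term of ∫_1^n x^19 (log x)^2 dx is n^20/20 · (log n)^2 (by repeated integration by parts; each step lowers the log-exponent and produces a relatively O(1/log n) correction). Hence S_n ~ n^20 · (log n)^2 / 20.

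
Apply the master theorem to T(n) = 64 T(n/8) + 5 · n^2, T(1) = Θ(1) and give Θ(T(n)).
T(n) = Θ(n^2 log n)

log_8 64 = 2, and f(n) = 5 · n^2 = Θ(n^(log_8 64)). This is Case 2 of the master theorem: T(n) = Θ(f(n) · log n) = Θ(n^2 log n).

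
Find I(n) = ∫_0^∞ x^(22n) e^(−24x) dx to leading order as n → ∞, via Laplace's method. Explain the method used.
I(n) ~ (sqrt(2π·22n) / 24) · (22n/(24e))^(22n)

Write the integrand as exp(22n ln x − 24x) and set f(x) = 22n ln x − 24x. Then f'(x) = 22n/x − 24 = 0 at x* = 22n/24, and f''(x*) = −22n/x*^2 = −24^2/(22n). Laplace's method (interior maximum) gives
  I(n) ~ e^(f(x*)) · sqrt(2π / |f''(x*)|)
        = exp(22n ln(22n/24) − 22n) · sqrt(2π · 22n / 24^2)
        = (22n/24)^(22n) e^(−22n) · sqrt(2π·22n) / 24
        = (sqrt(2π·22n) / 24) · (22n/(24e))^(22n).
This matches Γ(22n+1)/24^(22n+1) with Stirling applied to Γ.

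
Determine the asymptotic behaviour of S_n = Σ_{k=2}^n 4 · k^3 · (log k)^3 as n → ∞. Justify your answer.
S_n ~ n^4 · (log n)^3

By integral comparison, S_n = ∫_1^n 4 · x^3 · (log x)^3 dx + O(n^3 · (log n)^3). For the integral, the leading term of ∫_1^n x^3 (log x)^3 dx is n^4/4 · (log n)^3 (by repeated integration by parts; each step lowers the log-exponent and produces a relatively O(1/log n) correction). Hence S_n ~ n^4 · (log n)^3.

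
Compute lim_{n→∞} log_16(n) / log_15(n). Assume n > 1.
lim = ln(15) / ln(16) = log_16(15)

Change of base: log_16(n) = ln n / ln 16 and log_15(n) = ln n / ln 15. The ratio is (ln n / ln 16) · (ln 15 / ln n) = ln 15 / ln 16, a constant independent of n. So the limit is ln 15 / ln 16 = log_16(15).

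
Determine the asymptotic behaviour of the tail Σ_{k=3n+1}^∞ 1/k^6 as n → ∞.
Σ_{k>3n} 1/k^6 ~ 1/(5 · (3n)^5)

Compare to the integral: ∫_{3n}^∞ x^(−6) dx = [−x^(−5)/5]_{3n}^∞ = 1/((6−1)·(3n)^5). Euler-Maclaurin then gives
  Σ_{k>3n} 1/k^6 = ∫_{3n}^∞ dx/x^6 − 1/(2·(3n)^6) + O(1/(3n)^7).
(Equivalently this is ζ(6) − Σ_{k≤3n} 1/k^6.)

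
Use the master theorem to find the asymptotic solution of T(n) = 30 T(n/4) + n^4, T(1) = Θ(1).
T(n) = Θ(n^4)

log_4 30 ≈ 2.453. f(n) = n^4 dominates n^(log_4 30) since 4 > 2.453, and the regularity condition a·f(n/b) = 30·(n/4)^4 = (30/256)·n^4 ≤ c·f(n) holds with c = 30/256 ≈ 0.117 < 1. So this is Case 3: T(n) = Θ(f(n)) = Θ(n^4).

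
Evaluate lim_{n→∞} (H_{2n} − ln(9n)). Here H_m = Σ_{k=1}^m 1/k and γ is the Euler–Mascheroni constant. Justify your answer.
lim = ln(2/9) + γ

By Euler-Maclaurin, H_m = ln m + γ + O(1/m). So
  H_{2n} − ln(9n) = ln(2n) + γ − ln(9n) + O(1/n)
                       = ln(2/9) + γ + O(1/n).
Hence the limit is ln(2/9) + γ.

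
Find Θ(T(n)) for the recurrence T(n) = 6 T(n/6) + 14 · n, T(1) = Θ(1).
T(n) = Θ(n log n)

log_6 6 = 1, and f(n) = 14 · n = Θ(n^(log_6 6)). This is Case 2 of the master theorem: T(n) = Θ(f(n) · log n) = Θ(n log n).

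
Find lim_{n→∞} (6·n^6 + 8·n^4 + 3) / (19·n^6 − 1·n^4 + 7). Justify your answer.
lim = 6/19

For large n the leading n^6 terms dominate both numerator and denominator. Dividing top and bottom by n^6, every other term tends to 0, leaving 6/19.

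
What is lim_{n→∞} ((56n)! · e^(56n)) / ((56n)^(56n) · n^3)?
lim = 0

Stirling: (56n)! ~ sqrt(2π·56n) · (56n/e)^(56n). Hence
  (56n)! · e^(56n) / (56n)^(56n) ~ sqrt(2π·56n).
Dividing by n^3: sqrt(2π·56n) / n^3 = sqrt(2π·56) · n^((1−6)/2), so the expression behaves like sqrt(2π·56) · n^((1−6)/2) → 0.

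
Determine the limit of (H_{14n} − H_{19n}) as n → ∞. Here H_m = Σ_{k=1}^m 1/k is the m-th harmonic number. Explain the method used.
lim = ln(14/19)

Euler-Maclaurin gives H_m = ln m + γ + 1/(2m) + O(1/m^2). The γ and O(1/m) terms cancel in the difference:
  H_{14n} − H_{19n} = ln(14n) − ln(19n) + O(1/n) = ln(14/19) + O(1/n).
Hence the limit is ln(14/19).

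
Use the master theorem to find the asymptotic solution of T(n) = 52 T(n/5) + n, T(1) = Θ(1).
T(n) = Θ(n^(log_5 52))

Master theorem: compare f(n) = n to n^(log_5 52) where log_5 52 ≈ 2.455. Since 1 < log_5 52, we have f(n) = O(n^(log_5 52 − ε)) for some ε > 0 — Case 1. Hence T(n) = Θ(n^(log_5 52)).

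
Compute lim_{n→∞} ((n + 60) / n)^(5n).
lim = e^300

Rewrite as (1 + 60/n)^(5n). By the standard limit (1 + x/n)^n → e^x, we have (1 + 60/n)^n → e^60, and raising to the 5th power gives e^300.
More precisely, ln[(1 + 60/n)^(5n)] = 5n · ln(1 + 60/n) = 5n · (60/n + O(1/n^2)) = 300 + O(1/n) → 300.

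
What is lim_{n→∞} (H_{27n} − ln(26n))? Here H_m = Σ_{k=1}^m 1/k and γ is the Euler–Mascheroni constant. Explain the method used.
lim = ln(27/26) + γ

By Euler-Maclaurin, H_m = ln m + γ + O(1/m). So
  H_{27n} − ln(26n) = ln(27n) + γ − ln(26n) + O(1/n)
                       = ln(27/26) + γ + O(1/n).
Hence the limit is ln(27/26) + γ.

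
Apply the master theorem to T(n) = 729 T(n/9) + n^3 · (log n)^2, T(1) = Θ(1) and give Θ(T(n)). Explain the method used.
T(n) = Θ(n^3 · (log n)^3)

Here log_9 729 = 3 and f(n) = n^3 · (log n)^2 = Θ(n^(log_9 729) · (log n)^2). This is the extended Case 2 of the master theorem (f matches the critical exponent up to log factors), giving T(n) = Θ(n^(log_9 729) · (log n)^(2+1)) = Θ(n^3 · (log n)^3).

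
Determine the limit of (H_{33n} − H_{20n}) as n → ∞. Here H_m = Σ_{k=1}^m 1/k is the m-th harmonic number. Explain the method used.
lim = ln(33/20)

Euler-Maclaurin gives H_m = ln m + γ + 1/(2m) + O(1/m^2). The γ and O(1/m) terms cancel in the difference:
  H_{33n} − H_{20n} = ln(33n) − ln(20n) + O(1/n) = ln(33/20) + O(1/n).
Hence the limit is ln(33/20).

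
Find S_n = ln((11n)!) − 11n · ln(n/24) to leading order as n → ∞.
S_n ~ 11n · (ln 264 − 1) + O(ln n)

Stirling: ln((11n)!) = 11n ln(11n) − 11n + O(ln n).
  S_n = 11n ln(11n) − 11n − 11n ln(n/24) + O(ln n)
      = 11n ln(11n) − 11n ln n + 11n ln 24 − 11n + O(ln n)
      = 11n ln 11 + 11n ln 24 − 11n + O(ln n)
      = 11n (ln 264 − 1) + O(ln n).
Numerically ln(264) − 1 ≈ 4.5759.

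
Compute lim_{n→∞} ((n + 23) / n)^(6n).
lim = e^138

Rewrite as (1 + 23/n)^(6n). By the standard limit (1 + x/n)^n → e^x, we have (1 + 23/n)^n → e^23, and raising to the 6th power gives e^138.
More precisely, ln[(1 + 23/n)^(6n)] = 6n · ln(1 + 23/n) = 6n · (23/n + O(1/n^2)) = 138 + O(1/n) → 138.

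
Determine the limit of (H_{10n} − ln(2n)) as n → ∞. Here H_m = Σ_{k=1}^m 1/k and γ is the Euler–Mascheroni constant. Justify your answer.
lim = ln 5 + γ

By Euler-Maclaurin, H_m = ln m + γ + O(1/m). So
  H_{10n} − ln(2n) = ln(10n) + γ − ln(2n) + O(1/n)
                       = ln(10/2) + γ + O(1/n).
Hence the limit is ln(10/2) + γ (= ln 5).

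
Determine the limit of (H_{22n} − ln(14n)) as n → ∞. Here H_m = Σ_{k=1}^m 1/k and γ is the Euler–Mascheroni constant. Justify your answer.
lim = ln(11/7) + γ

By Euler-Maclaurin, H_m = ln m + γ + O(1/m). So
  H_{22n} − ln(14n) = ln(22n) + γ − ln(14n) + O(1/n)
                       = ln(22/14) + γ + O(1/n).
Hence the limit is ln(22/14) + γ (= ln(11/7)).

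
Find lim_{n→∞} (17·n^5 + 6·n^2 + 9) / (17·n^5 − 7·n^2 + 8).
lim = 17/17 = 1

For large n the leading n^5 terms dominate both numerator and denominator. Dividing top and bottom by n^5, every other term tends to 0, leaving 17/17 = 1.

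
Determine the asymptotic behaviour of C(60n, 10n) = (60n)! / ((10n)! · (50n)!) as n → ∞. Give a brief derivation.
C(60n, 10n) ~ (46656/3125)^(10n) · sqrt(3/(5π·10n))

Write N = 10n. Apply Stirling to each factorial:
  (6N)! ~ sqrt(2π·6N) · (6N/e)^(6N),
  N! ~ sqrt(2π N) · (N/e)^N,
  (5N)! ~ sqrt(2π·5N) · (5N/e)^(5N).
The exponential factors combine to (6N)^(6N) / (N^N · (5N)^(5N)) = 6^(6N)/5^(5N) = (6^6/5^5)^N = (46656/3125)^N.
The square-root prefactors combine to sqrt(2π·6N) / (sqrt(2π N)·sqrt(2π·5N)) = sqrt(6 / (2π·5·N)) = sqrt(3/(5π·10n)).
Substituting N = 10n: C(60n, 10n) ~ (46656/3125)^(10n) · sqrt(3/(5π·10n)).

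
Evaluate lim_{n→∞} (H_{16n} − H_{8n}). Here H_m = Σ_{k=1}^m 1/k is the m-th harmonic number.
lim = ln(16/8) = ln 2

Euler-Maclaurin gives H_m = ln m + γ + 1/(2m) + O(1/m^2). The γ and O(1/m) terms cancel in the difference:
  H_{16n} − H_{8n} = ln(16n) − ln(8n) + O(1/n) = ln(16/8) + O(1/n).
Hence the limit is ln(16/8) = ln 2.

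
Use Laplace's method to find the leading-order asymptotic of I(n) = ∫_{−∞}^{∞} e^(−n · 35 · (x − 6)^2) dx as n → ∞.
I(n) = sqrt(π/(35n))

Here φ(x) = 35 · (x − 6)^2 has its unique minimum at x* = 6 with φ(x*) = 0 and φ''(x*) = 70. Laplace's method gives
  I(n) ~ e^(−n φ(x*)) · sqrt(2π / (n · φ''(x*))) = sqrt(2π / (70n)) = sqrt(π/(35n)).
This is exact: substituting u = (x − 6)·sqrt(35n) gives I(n) = (1/sqrt(35n)) ∫_{−∞}^{∞} e^(−u^2) du = sqrt(π/(35n)).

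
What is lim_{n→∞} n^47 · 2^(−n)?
lim = 0

Exponentials with base > 1 dominate every fixed polynomial: for any fixed c, n^c / 2^n → 0 as n → ∞ (e.g. by the ratio test, or by writing 2^n = e^(n ln 2) and noting e^(n ln 2) / n^c → ∞). Hence n^47 · 2^(−n) = n^47 / 2^n → 0.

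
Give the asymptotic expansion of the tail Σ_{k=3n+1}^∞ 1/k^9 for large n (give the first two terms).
Σ_{k>3n} 1/k^9 = 1/(8 · (3n)^8) − 1/(2 · (3n)^9) + O(1/(3n)^10)

Compare to the integral: ∫_{3n}^∞ x^(−9) dx = [−x^(−8)/8]_{3n}^∞ = 1/((9−1)·(3n)^8). The Euler-Maclaurin correction adds −f(3n)/2 = −1/(2·(3n)^9). Euler-Maclaurin then gives
  Σ_{k>3n} 1/k^9 = ∫_{3n}^∞ dx/x^9 − 1/(2·(3n)^9) + O(1/(3n)^10).
(Equivalently this is ζ(9) − Σ_{k≤3n} 1/k^9.)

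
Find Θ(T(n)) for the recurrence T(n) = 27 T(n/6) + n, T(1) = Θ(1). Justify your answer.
T(n) = Θ(n^(log_6 27))

Master theorem: compare f(n) = n to n^(log_6 27) where log_6 27 ≈ 1.839. Since 1 < log_6 27, we have f(n) = O(n^(log_6 27 − ε)) for some ε > 0 — Case 1. Hence T(n) = Θ(n^(log_6 27)).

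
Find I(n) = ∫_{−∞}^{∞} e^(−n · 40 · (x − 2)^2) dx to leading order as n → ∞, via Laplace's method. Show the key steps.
I(n) = sqrt(π/(40n))

Here φ(x) = 40 · (x − 2)^2 has its unique minimum at x* = 2 with φ(x*) = 0 and φ''(x*) = 80. Laplace's method gives
  I(n) ~ e^(−n φ(x*)) · sqrt(2π / (n · φ''(x*))) = sqrt(2π / (80n)) = sqrt(π/(40n)).
This is exact: substituting u = (x − 2)·sqrt(40n) gives I(n) = (1/sqrt(40n)) ∫_{−∞}^{∞} e^(−u^2) du = sqrt(π/(40n)).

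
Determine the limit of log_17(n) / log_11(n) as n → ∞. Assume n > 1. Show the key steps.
lim = ln(11) / ln(17) = log_17(11)

Change of base: log_17(n) = ln n / ln 17 and log_11(n) = ln n / ln 11. The ratio is (ln n / ln 17) · (ln 11 / ln n) = ln 11 / ln 17, a constant independent of n. So the limit is ln 11 / ln 17 = log_17(11).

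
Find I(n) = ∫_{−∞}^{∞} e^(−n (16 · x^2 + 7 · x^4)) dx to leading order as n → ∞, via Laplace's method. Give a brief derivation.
I(n) ~ sqrt(π/(16n))

φ(x) = 16 · x^2 + 7 · x^4 has its unique global minimum at x* = 0 (since φ'(x) = 32x + 28x^3 = 0 only at x = 0 for real x with both coefficients positive, and φ → ∞ as |x| → ∞). At x* = 0, φ(0) = 0 and φ''(0) = 32. Laplace's method then gives
  I(n) ~ sqrt(2π / (n · φ''(0))) · e^(−n φ(0)) = sqrt(2π / (32n)) = sqrt(π/(16n)).
The 7 · x^4 term contributes only at subleading order (an O(1/n) relative correction).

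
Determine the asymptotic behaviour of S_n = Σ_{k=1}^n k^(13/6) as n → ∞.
S_n ~ (6/19) · n^(19/6)

Integral comparison: Σ_{k=1}^n k^(13/6) = ∫_0^n x^(13/6) dx + O(n^(13/6)). The integral is n^(1 + 13/6) / (1 + 13/6) = n^((13+6)/6) / ((13+6)/6) = (6/19) · n^(19/6).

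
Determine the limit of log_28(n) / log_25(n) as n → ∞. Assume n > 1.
lim = ln(25) / ln(28) = log_28(25)

Change of base: log_28(n) = ln n / ln 28 and log_25(n) = ln n / ln 25. The ratio is (ln n / ln 28) · (ln 25 / ln n) = ln 25 / ln 28, a constant independent of n. So the limit is ln 25 / ln 28 = log_28(25).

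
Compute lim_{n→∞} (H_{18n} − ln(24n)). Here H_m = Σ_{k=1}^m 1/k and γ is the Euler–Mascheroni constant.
lim = ln(3/4) + γ

By Euler-Maclaurin, H_m = ln m + γ + O(1/m). So
  H_{18n} − ln(24n) = ln(18n) + γ − ln(24n) + O(1/n)
                       = ln(18/24) + γ + O(1/n).
Hence the limit is ln(18/24) + γ (= ln(3/4)).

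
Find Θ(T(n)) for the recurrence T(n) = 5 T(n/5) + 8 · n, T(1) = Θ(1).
T(n) = Θ(n log n)

log_5 5 = 1, and f(n) = 8 · n = Θ(n^(log_5 5)). This is Case 2 of the master theorem: T(n) = Θ(f(n) · log n) = Θ(n log n).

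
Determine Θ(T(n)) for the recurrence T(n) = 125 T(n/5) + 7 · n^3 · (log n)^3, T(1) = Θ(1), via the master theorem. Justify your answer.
T(n) = Θ(n^3 · (log n)^4)

Here log_5 125 = 3 and f(n) = 7 · n^3 · (log n)^3 = Θ(n^(log_5 125) · (log n)^3). This is the extended Case 2 of the master theorem (f matches the critical exponent up to log factors), giving T(n) = Θ(n^(log_5 125) · (log n)^(3+1)) = Θ(n^3 · (log n)^4).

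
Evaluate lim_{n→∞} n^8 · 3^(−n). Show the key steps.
lim = 0

Exponentials with base > 1 dominate every fixed polynomial: for any fixed c, n^c / 3^n → 0 as n → ∞ (e.g. by the ratio test, or by writing 3^n = e^(n ln 3) and noting e^(n ln 3) / n^c → ∞). Hence n^8 · 3^(−n) = n^8 / 3^n → 0.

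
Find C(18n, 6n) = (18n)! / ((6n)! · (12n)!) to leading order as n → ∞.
C(18n, 6n) ~ (27/4)^(6n) · sqrt(3/(4π·6n))

Write N = 6n. Apply Stirling to each factorial:
  (3N)! ~ sqrt(2π·3N) · (3N/e)^(3N),
  N! ~ sqrt(2π N) · (N/e)^N,
  (2N)! ~ sqrt(2π·2N) · (2N/e)^(2N).
The exponential factors combine to (3N)^(3N) / (N^N · (2N)^(2N)) = 3^(3N)/2^(2N) = (3^3/2^2)^N = (27/4)^N.
The square-root prefactors combine to sqrt(2π·3N) / (sqrt(2π N)·sqrt(2π·2N)) = sqrt(3 / (2π·2·N)) = sqrt(3/(4π·6n)).
Substituting N = 6n: C(18n, 6n) ~ (27/4)^(6n) · sqrt(3/(4π·6n)).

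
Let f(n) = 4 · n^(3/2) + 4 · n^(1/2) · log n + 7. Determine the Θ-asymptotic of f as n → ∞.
f(n) ∈ Θ(n^(3/2))

Compare the terms by growth order. For large n, n^a · (log n)^b dominates n^a' · (log n)^b' iff a > a', or (a = a' and b > b'). Ranking the 3 terms shows the dominant one is 4 · n^(3/2). Hence f(n) ∈ Θ(n^(3/2)).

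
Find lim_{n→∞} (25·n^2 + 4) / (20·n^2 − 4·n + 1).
lim = 25/20 = 5/4

For large n the leading n^2 terms dominate both numerator and denominator. Dividing top and bottom by n^2, every other term tends to 0, leaving 25/20 = 5/4.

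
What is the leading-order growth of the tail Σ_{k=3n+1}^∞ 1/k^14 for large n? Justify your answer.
Σ_{k>3n} 1/k^14 ~ 1/(13 · (3n)^13)

Compare to the integral: ∫_{3n}^∞ x^(−14) dx = [−x^(−13)/13]_{3n}^∞ = 1/((14−1)·(3n)^13). Euler-Maclaurin then gives
  Σ_{k>3n} 1/k^14 = ∫_{3n}^∞ dx/x^14 − 1/(2·(3n)^14) + O(1/(3n)^15).
(Equivalently this is ζ(14) − Σ_{k≤3n} 1/k^14.)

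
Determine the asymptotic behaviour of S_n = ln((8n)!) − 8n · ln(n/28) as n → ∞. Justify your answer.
S_n ~ 8n · (ln 224 − 1) + O(ln n)

Stirling: ln((8n)!) = 8n ln(8n) − 8n + O(ln n).
  S_n = 8n ln(8n) − 8n − 8n ln(n/28) + O(ln n)
      = 8n ln(8n) − 8n ln n + 8n ln 28 − 8n + O(ln n)
      = 8n ln 8 + 8n ln 28 − 8n + O(ln n)
      = 8n (ln 224 − 1) + O(ln n).
Numerically ln(224) − 1 ≈ 4.4116.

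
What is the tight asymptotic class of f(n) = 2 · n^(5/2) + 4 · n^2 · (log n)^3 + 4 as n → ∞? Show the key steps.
f(n) ∈ Θ(n^(5/2))

Compare the terms by growth order. For large n, n^a · (log n)^b dominates n^a' · (log n)^b' iff a > a', or (a = a' and b > b'). Ranking the 3 terms shows the dominant one is 2 · n^(5/2). Hence f(n) ∈ Θ(n^(5/2)).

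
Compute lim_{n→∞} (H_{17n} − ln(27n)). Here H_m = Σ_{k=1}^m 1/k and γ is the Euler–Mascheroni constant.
lim = ln(17/27) + γ

By Euler-Maclaurin, H_m = ln m + γ + O(1/m). So
  H_{17n} − ln(27n) = ln(17n) + γ − ln(27n) + O(1/n)
                       = ln(17/27) + γ + O(1/n).
Hence the limit is ln(17/27) + γ.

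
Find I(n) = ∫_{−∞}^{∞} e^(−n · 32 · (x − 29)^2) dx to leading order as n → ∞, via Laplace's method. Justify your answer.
I(n) = sqrt(π/(32n))

Here φ(x) = 32 · (x − 29)^2 has its unique minimum at x* = 29 with φ(x*) = 0 and φ''(x*) = 64. Laplace's method gives
  I(n) ~ e^(−n φ(x*)) · sqrt(2π / (n · φ''(x*))) = sqrt(2π / (64n)) = sqrt(π/(32n)).
This is exact: substituting u = (x − 29)·sqrt(32n) gives I(n) = (1/sqrt(32n)) ∫_{−∞}^{∞} e^(−u^2) du = sqrt(π/(32n)).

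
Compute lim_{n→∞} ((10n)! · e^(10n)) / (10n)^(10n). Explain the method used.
lim = ∞

Stirling: (10n)! ~ sqrt(2π·10n) · (10n/e)^(10n). Hence
  (10n)! · e^(10n) / (10n)^(10n) ~ sqrt(2π·10n) = sqrt(2π·10) · sqrt(n) → ∞.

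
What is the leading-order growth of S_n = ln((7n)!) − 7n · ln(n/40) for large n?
S_n ~ 7n · (ln 280 − 1) + O(ln n)

Stirling: ln((7n)!) = 7n ln(7n) − 7n + O(ln n).
  S_n = 7n ln(7n) − 7n − 7n ln(n/40) + O(ln n)
      = 7n ln(7n) − 7n ln n + 7n ln 40 − 7n + O(ln n)
      = 7n ln 7 + 7n ln 40 − 7n + O(ln n)
      = 7n (ln 280 − 1) + O(ln n).
Numerically ln(280) − 1 ≈ 4.6348.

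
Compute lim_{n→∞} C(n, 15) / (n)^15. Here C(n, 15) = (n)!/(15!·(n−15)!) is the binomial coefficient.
lim = 1/15! = 1/1307674368000

With N = n → ∞: C(N, 15) / N^15 = [N(N−1)…(N−14)] / (15! · N^15) = (1/15!) · 1 · (1 − 1/n) · … · (1 − 14/n). Each factor → 1 as N → ∞, so the limit is 1/15! = 1/1307674368000.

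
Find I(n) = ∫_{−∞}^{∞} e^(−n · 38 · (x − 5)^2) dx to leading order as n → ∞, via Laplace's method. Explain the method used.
I(n) = sqrt(π/(38n))

Here φ(x) = 38 · (x − 5)^2 has its unique minimum at x* = 5 with φ(x*) = 0 and φ''(x*) = 76. Laplace's method gives
  I(n) ~ e^(−n φ(x*)) · sqrt(2π / (n · φ''(x*))) = sqrt(2π / (76n)) = sqrt(π/(38n)).
This is exact: substituting u = (x − 5)·sqrt(38n) gives I(n) = (1/sqrt(38n)) ∫_{−∞}^{∞} e^(−u^2) du = sqrt(π/(38n)).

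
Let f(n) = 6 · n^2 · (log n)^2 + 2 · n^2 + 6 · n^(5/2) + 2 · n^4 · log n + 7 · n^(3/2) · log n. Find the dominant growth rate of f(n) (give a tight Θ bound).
f(n) ∈ Θ(n^4 · log n)

Compare the terms by growth order. For large n, n^a · (log n)^b dominates n^a' · (log n)^b' iff a > a', or (a = a' and b > b'). Ranking the 5 terms shows the dominant one is 2 · n^4 · log n. Hence f(n) ∈ Θ(n^4 · log n).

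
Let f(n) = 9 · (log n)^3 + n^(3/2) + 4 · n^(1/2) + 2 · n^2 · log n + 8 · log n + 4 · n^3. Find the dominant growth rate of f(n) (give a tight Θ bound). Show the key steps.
f(n) ∈ Θ(n^3)

Compare the terms by growth order. For large n, n^a · (log n)^b dominates n^a' · (log n)^b' iff a > a', or (a = a' and b > b'). Ranking the 6 terms shows the dominant one is 4 · n^3. Hence f(n) ∈ Θ(n^3).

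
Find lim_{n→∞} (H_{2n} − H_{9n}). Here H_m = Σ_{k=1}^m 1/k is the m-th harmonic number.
lim = ln(2/9)

Euler-Maclaurin gives H_m = ln m + γ + 1/(2m) + O(1/m^2). The γ and O(1/m) terms cancel in the difference:
  H_{2n} − H_{9n} = ln(2n) − ln(9n) + O(1/n) = ln(2/9) + O(1/n).
Hence the limit is ln(2/9).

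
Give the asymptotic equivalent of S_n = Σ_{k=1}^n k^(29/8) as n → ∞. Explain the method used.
S_n ~ (8/37) · n^(37/8)

Integral comparison: Σ_{k=1}^n k^(29/8) = ∫_0^n x^(29/8) dx + O(n^(29/8)). The integral is n^(1 + 29/8) / (1 + 29/8) = n^((29+8)/8) / ((29+8)/8) = (8/37) · n^(37/8).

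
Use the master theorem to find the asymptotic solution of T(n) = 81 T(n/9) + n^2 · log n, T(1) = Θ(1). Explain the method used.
T(n) = Θ(n^2 · (log n)^2)

Here log_9 81 = 2 and f(n) = n^2 · log n = Θ(n^(log_9 81) · (log n)^1). This is the extended Case 2 of the master theorem (f matches the critical exponent up to log factors), giving T(n) = Θ(n^(log_9 81) · (log n)^(1+1)) = Θ(n^2 · (log n)^2).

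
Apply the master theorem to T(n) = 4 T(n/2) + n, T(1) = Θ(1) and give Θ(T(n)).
T(n) = Θ(n^2)

Master theorem: compare f(n) = n to n^(log_2 4) where log_2 4 = 2. Since 1 < log_2 4, we have f(n) = O(n^(log_2 4 − ε)) for some ε > 0 — Case 1. Hence T(n) = Θ(n^(log_2 4)) = Θ(n^2).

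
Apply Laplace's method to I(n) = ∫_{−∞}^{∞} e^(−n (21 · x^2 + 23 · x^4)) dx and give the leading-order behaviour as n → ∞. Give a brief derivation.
I(n) ~ sqrt(π/(21n))

φ(x) = 21 · x^2 + 23 · x^4 has its unique global minimum at x* = 0 (since φ'(x) = 42x + 92x^3 = 0 only at x = 0 for real x with both coefficients positive, and φ → ∞ as |x| → ∞). At x* = 0, φ(0) = 0 and φ''(0) = 42. Laplace's method then gives
  I(n) ~ sqrt(2π / (n · φ''(0))) · e^(−n φ(0)) = sqrt(2π / (42n)) = sqrt(π/(21n)).
The 23 · x^4 term contributes only at subleading order (an O(1/n) relative correction).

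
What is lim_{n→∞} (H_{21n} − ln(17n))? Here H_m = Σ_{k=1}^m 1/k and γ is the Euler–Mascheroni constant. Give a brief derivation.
lim = ln(21/17) + γ

By Euler-Maclaurin, H_m = ln m + γ + O(1/m). So
  H_{21n} − ln(17n) = ln(21n) + γ − ln(17n) + O(1/n)
                       = ln(21/17) + γ + O(1/n).
Hence the limit is ln(21/17) + γ.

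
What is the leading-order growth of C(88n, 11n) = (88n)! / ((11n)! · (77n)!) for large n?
C(88n, 11n) ~ (16777216/823543)^(11n) · sqrt(4/(7π·11n))

Write N = 11n. Apply Stirling to each factorial:
  (8N)! ~ sqrt(2π·8N) · (8N/e)^(8N),
  N! ~ sqrt(2π N) · (N/e)^N,
  (7N)! ~ sqrt(2π·7N) · (7N/e)^(7N).
The exponential factors combine to (8N)^(8N) / (N^N · (7N)^(7N)) = 8^(8N)/7^(7N) = (8^8/7^7)^N = (16777216/823543)^N.
The square-root prefactors combine to sqrt(2π·8N) / (sqrt(2π N)·sqrt(2π·7N)) = sqrt(8 / (2π·7·N)) = sqrt(4/(7π·11n)).
Substituting N = 11n: C(88n, 11n) ~ (16777216/823543)^(11n) · sqrt(4/(7π·11n)).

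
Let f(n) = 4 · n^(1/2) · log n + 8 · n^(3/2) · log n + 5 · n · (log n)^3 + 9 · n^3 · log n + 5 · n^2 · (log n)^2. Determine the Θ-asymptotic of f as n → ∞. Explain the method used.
f(n) ∈ Θ(n^3 · log n)

Compare the terms by growth order. For large n, n^a · (log n)^b dominates n^a' · (log n)^b' iff a > a', or (a = a' and b > b'). Ranking the 5 terms shows the dominant one is 9 · n^3 · log n. Hence f(n) ∈ Θ(n^3 · log n).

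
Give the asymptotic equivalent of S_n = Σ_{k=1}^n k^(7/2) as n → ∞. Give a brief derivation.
S_n ~ (2/9) · n^(9/2)

Integral comparison: Σ_{k=1}^n k^(7/2) = ∫_0^n x^(7/2) dx + O(n^(7/2)). The integral is n^(1 + 7/2) / (1 + 7/2) = n^((7+2)/2) / ((7+2)/2) = (2/9) · n^(9/2).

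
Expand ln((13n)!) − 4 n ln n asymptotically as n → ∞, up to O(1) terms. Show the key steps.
ln((13n)!) − 4 n ln n = 9 n ln n + 13(ln 13 − 1) n + (1/2) ln(2π·13n) + O(1/n)

Stirling: ln((13n)!) = 13n ln(13n) − 13n + (1/2) ln(2π·13n) + O(1/n).
Expand 13n ln(13n) = 13n (ln n + ln 13) = 13n ln n + 13n ln 13.
Subtract 4n ln n: leading term is (13 − 4) n ln n = 9 n ln n. The next term is 13n ln 13 − 13n = 13(ln 13 − 1) n. Then the (1/2) ln(2π·13n) correction.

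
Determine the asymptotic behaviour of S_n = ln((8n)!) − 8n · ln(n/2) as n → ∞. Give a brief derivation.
S_n ~ 8n · (ln 16 − 1) + O(ln n)

Stirling: ln((8n)!) = 8n ln(8n) − 8n + O(ln n).
  S_n = 8n ln(8n) − 8n − 8n ln(n/2) + O(ln n)
      = 8n ln(8n) − 8n ln n + 8n ln 2 − 8n + O(ln n)
      = 8n ln 8 + 8n ln 2 − 8n + O(ln n)
      = 8n (ln 16 − 1) + O(ln n).
Numerically ln(16) − 1 ≈ 1.7726.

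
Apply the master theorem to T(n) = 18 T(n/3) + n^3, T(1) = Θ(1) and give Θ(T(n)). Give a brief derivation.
T(n) = Θ(n^3)

log_3 18 ≈ 2.631. f(n) = n^3 dominates n^(log_3 18) since 3 > 2.631, and the regularity condition a·f(n/b) = 18·(n/3)^3 = (18/27)·n^3 ≤ c·f(n) holds with c = 18/27 ≈ 0.667 < 1. So this is Case 3: T(n) = Θ(f(n)) = Θ(n^3).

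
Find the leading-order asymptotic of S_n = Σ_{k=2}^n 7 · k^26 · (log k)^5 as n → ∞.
S_n ~ 7 · n^27 · (log n)^5 / 27

By integral comparison, S_n = ∫_1^n 7 · x^26 · (log x)^5 dx + O(n^26 · (log n)^5). For the integral, the leading term of ∫_1^n x^26 (log x)^5 dx is n^27/27 · (log n)^5 (by repeated integration by parts; each step lowers the log-exponent and produces a relatively O(1/log n) correction). Hence S_n ~ 7 · n^27 · (log n)^5 / 27.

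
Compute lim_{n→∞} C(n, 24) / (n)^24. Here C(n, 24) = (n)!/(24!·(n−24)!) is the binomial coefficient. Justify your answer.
lim = 1/24! = 1/620448401733239439360000

With N = n → ∞: C(N, 24) / N^24 = [N(N−1)…(N−23)] / (24! · N^24) = (1/24!) · 1 · (1 − 1/n) · … · (1 − 23/n). Each factor → 1 as N → ∞, so the limit is 1/24! = 1/620448401733239439360000.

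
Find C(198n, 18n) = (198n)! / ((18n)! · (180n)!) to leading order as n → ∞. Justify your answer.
C(198n, 18n) ~ (285311670611/10000000000)^(18n) · sqrt(11/(20π·18n))

Write N = 18n. Apply Stirling to each factorial:
  (11N)! ~ sqrt(2π·11N) · (11N/e)^(11N),
  N! ~ sqrt(2π N) · (N/e)^N,
  (10N)! ~ sqrt(2π·10N) · (10N/e)^(10N).
The exponential factors combine to (11N)^(11N) / (N^N · (10N)^(10N)) = 11^(11N)/10^(10N) = (11^11/10^10)^N = (285311670611/10000000000)^N.
The square-root prefactors combine to sqrt(2π·11N) / (sqrt(2π N)·sqrt(2π·10N)) = sqrt(11 / (2π·10·N)) = sqrt(11/(20π·18n)).
Substituting N = 18n: C(198n, 18n) ~ (285311670611/10000000000)^(18n) · sqrt(11/(20π·18n)).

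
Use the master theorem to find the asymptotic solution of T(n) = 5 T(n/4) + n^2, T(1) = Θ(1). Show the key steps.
T(n) = Θ(n^2)

log_4 5 ≈ 1.161. f(n) = n^2 dominates n^(log_4 5) since 2 > 1.161, and the regularity condition a·f(n/b) = 5·(n/4)^2 = (5/16)·n^2 ≤ c·f(n) holds with c = 5/16 ≈ 0.312 < 1. So this is Case 3: T(n) = Θ(f(n)) = Θ(n^2).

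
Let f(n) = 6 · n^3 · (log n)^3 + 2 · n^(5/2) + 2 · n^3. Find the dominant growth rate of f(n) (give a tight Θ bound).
f(n) ∈ Θ(n^3 · (log n)^3)

Compare the terms by growth order. For large n, n^a · (log n)^b dominates n^a' · (log n)^b' iff a > a', or (a = a' and b > b'). Ranking the 3 terms shows the dominant one is 6 · n^3 · (log n)^3. Hence f(n) ∈ Θ(n^3 · (log n)^3).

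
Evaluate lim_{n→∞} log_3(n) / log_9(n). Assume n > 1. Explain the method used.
lim = ln(9) / ln(3) = log_3(9)

Change of base: log_3(n) = ln n / ln 3 and log_9(n) = ln n / ln 9. The ratio is (ln n / ln 3) · (ln 9 / ln n) = ln 9 / ln 3, a constant independent of n. So the limit is ln 9 / ln 3 = log_3(9).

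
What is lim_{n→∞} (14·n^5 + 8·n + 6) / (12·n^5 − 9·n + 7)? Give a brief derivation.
lim = 14/12 = 7/6

For large n the leading n^5 terms dominate both numerator and denominator. Dividing top and bottom by n^5, every other term tends to 0, leaving 14/12 = 7/6.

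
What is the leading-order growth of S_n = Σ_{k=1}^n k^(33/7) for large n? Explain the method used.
S_n ~ (7/40) · n^(40/7)

Integral comparison: Σ_{k=1}^n k^(33/7) = ∫_0^n x^(33/7) dx + O(n^(33/7)). The integral is n^(1 + 33/7) / (1 + 33/7) = n^((33+7)/7) / ((33+7)/7) = (7/40) · n^(40/7).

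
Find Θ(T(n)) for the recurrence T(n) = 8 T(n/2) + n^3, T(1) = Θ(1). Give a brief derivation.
T(n) = Θ(n^3 log n)

log_2 8 = 3, and f(n) = n^3 = Θ(n^(log_2 8)). This is Case 2 of the master theorem: T(n) = Θ(f(n) · log n) = Θ(n^3 log n).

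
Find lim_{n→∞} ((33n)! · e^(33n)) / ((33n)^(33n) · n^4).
lim = 0

Stirling: (33n)! ~ sqrt(2π·33n) · (33n/e)^(33n). Hence
  (33n)! · e^(33n) / (33n)^(33n) ~ sqrt(2π·33n).
Dividing by n^4: sqrt(2π·33n) / n^4 = sqrt(2π·33) · n^((1−8)/2), so the expression behaves like sqrt(2π·33) · n^((1−8)/2) → 0.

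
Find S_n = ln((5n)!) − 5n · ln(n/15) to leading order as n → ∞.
S_n ~ 5n · (ln 75 − 1) + O(ln n)

Stirling: ln((5n)!) = 5n ln(5n) − 5n + O(ln n).
  S_n = 5n ln(5n) − 5n − 5n ln(n/15) + O(ln n)
      = 5n ln(5n) − 5n ln n + 5n ln 15 − 5n + O(ln n)
      = 5n ln 5 + 5n ln 15 − 5n + O(ln n)
      = 5n (ln 75 − 1) + O(ln n).
Numerically ln(75) − 1 ≈ 3.3175.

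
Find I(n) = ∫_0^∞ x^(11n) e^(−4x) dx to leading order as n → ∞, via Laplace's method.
I(n) ~ (sqrt(2π·11n) / 4) · (11n/(4e))^(11n)

Write the integrand as exp(11n ln x − 4x) and set f(x) = 11n ln x − 4x. Then f'(x) = 11n/x − 4 = 0 at x* = 11n/4, and f''(x*) = −11n/x*^2 = −4^2/(11n). Laplace's method (interior maximum) gives
  I(n) ~ e^(f(x*)) · sqrt(2π / |f''(x*)|)
        = exp(11n ln(11n/4) − 11n) · sqrt(2π · 11n / 4^2)
        = (11n/4)^(11n) e^(−11n) · sqrt(2π·11n) / 4
        = (sqrt(2π·11n) / 4) · (11n/(4e))^(11n).
This matches Γ(11n+1)/4^(11n+1) with Stirling applied to Γ.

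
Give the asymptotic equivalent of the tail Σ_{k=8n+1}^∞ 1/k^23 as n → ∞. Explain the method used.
Σ_{k>8n} 1/k^23 ~ 1/(22 · (8n)^22)

Compare to the integral: ∫_{8n}^∞ x^(−23) dx = [−x^(−22)/22]_{8n}^∞ = 1/((23−1)·(8n)^22). Euler-Maclaurin then gives
  Σ_{k>8n} 1/k^23 = ∫_{8n}^∞ dx/x^23 − 1/(2·(8n)^23) + O(1/(8n)^24).
(Equivalently this is ζ(23) − Σ_{k≤8n} 1/k^23.)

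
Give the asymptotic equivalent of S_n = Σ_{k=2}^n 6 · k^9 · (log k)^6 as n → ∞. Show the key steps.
S_n ~ 3 · n^10 · (log n)^6 / 5

By integral comparison, S_n = ∫_1^n 6 · x^9 · (log x)^6 dx + O(n^9 · (log n)^6). For the integral, the leading term of ∫_1^n x^9 (log x)^6 dx is n^10/10 · (log n)^6 (by repeated integration by parts; each step lowers the log-exponent and produces a relatively O(1/log n) correction). Hence S_n ~ 3 · n^10 · (log n)^6 / 5.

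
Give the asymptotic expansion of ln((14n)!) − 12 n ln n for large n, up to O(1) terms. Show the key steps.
ln((14n)!) − 12 n ln n = 2 n ln n + 14(ln 14 − 1) n + (1/2) ln(2π·14n) + O(1/n)

Stirling: ln((14n)!) = 14n ln(14n) − 14n + (1/2) ln(2π·14n) + O(1/n).
Expand 14n ln(14n) = 14n (ln n + ln 14) = 14n ln n + 14n ln 14.
Subtract 12n ln n: leading term is (14 − 12) n ln n = 2 n ln n. The next term is 14n ln 14 − 14n = 14(ln 14 − 1) n. Then the (1/2) ln(2π·14n) correction.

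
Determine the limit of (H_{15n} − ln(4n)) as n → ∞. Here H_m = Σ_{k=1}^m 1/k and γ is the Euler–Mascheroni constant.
lim = ln(15/4) + γ

By Euler-Maclaurin, H_m = ln m + γ + O(1/m). So
  H_{15n} − ln(4n) = ln(15n) + γ − ln(4n) + O(1/n)
                       = ln(15/4) + γ + O(1/n).
Hence the limit is ln(15/4) + γ.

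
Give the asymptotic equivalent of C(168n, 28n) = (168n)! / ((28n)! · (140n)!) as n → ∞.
C(168n, 28n) ~ (46656/3125)^(28n) · sqrt(3/(5π·28n))

Write N = 28n. Apply Stirling to each factorial:
  (6N)! ~ sqrt(2π·6N) · (6N/e)^(6N),
  N! ~ sqrt(2π N) · (N/e)^N,
  (5N)! ~ sqrt(2π·5N) · (5N/e)^(5N).
The exponential factors combine to (6N)^(6N) / (N^N · (5N)^(5N)) = 6^(6N)/5^(5N) = (6^6/5^5)^N = (46656/3125)^N.
The square-root prefactors combine to sqrt(2π·6N) / (sqrt(2π N)·sqrt(2π·5N)) = sqrt(6 / (2π·5·N)) = sqrt(3/(5π·28n)).
Substituting N = 28n: C(168n, 28n) ~ (46656/3125)^(28n) · sqrt(3/(5π·28n)).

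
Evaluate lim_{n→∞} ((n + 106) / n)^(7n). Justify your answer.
lim = e^742

Rewrite as (1 + 106/n)^(7n). By the standard limit (1 + x/n)^n → e^x, we have (1 + 106/n)^n → e^106, and raising to the 7th power gives e^742.
More precisely, ln[(1 + 106/n)^(7n)] = 7n · ln(1 + 106/n) = 7n · (106/n + O(1/n^2)) = 742 + O(1/n) → 742.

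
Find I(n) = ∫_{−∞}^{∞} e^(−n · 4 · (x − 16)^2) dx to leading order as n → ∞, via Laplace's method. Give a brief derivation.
I(n) = sqrt(π/(4n))

Here φ(x) = 4 · (x − 16)^2 has its unique minimum at x* = 16 with φ(x*) = 0 and φ''(x*) = 8. Laplace's method gives
  I(n) ~ e^(−n φ(x*)) · sqrt(2π / (n · φ''(x*))) = sqrt(2π / (8n)) = sqrt(π/(4n)).
This is exact: substituting u = (x − 16)·sqrt(4n) gives I(n) = (1/sqrt(4n)) ∫_{−∞}^{∞} e^(−u^2) du = sqrt(π/(4n)).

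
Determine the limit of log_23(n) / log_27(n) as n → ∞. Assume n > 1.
lim = ln(27) / ln(23) = log_23(27)

Change of base: log_23(n) = ln n / ln 23 and log_27(n) = ln n / ln 27. The ratio is (ln n / ln 23) · (ln 27 / ln n) = ln 27 / ln 23, a constant independent of n. So the limit is ln 27 / ln 23 = log_23(27).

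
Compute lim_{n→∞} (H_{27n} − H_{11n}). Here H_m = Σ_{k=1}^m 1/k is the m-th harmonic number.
lim = ln(27/11)

Euler-Maclaurin gives H_m = ln m + γ + 1/(2m) + O(1/m^2). The γ and O(1/m) terms cancel in the difference:
  H_{27n} − H_{11n} = ln(27n) − ln(11n) + O(1/n) = ln(27/11) + O(1/n).
Hence the limit is ln(27/11).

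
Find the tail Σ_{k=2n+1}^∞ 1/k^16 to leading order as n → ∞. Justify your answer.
Σ_{k>2n} 1/k^16 ~ 1/(15 · (2n)^15)

Compare to the integral: ∫_{2n}^∞ x^(−16) dx = [−x^(−15)/15]_{2n}^∞ = 1/((16−1)·(2n)^15). Euler-Maclaurin then gives
  Σ_{k>2n} 1/k^16 = ∫_{2n}^∞ dx/x^16 − 1/(2·(2n)^16) + O(1/(2n)^17).
(Equivalently this is ζ(16) − Σ_{k≤2n} 1/k^16.)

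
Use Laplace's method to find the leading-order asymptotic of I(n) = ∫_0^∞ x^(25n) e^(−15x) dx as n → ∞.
I(n) ~ (sqrt(2π·25n) / 15) · (25n/(15e))^(25n)

Write the integrand as exp(25n ln x − 15x) and set f(x) = 25n ln x − 15x. Then f'(x) = 25n/x − 15 = 0 at x* = 25n/15, and f''(x*) = −25n/x*^2 = −15^2/(25n). Laplace's method (interior maximum) gives
  I(n) ~ e^(f(x*)) · sqrt(2π / |f''(x*)|)
        = exp(25n ln(25n/15) − 25n) · sqrt(2π · 25n / 15^2)
        = (25n/15)^(25n) e^(−25n) · sqrt(2π·25n) / 15
        = (sqrt(2π·25n) / 15) · (25n/(15e))^(25n).
This matches Γ(25n+1)/15^(25n+1) with Stirling applied to Γ.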